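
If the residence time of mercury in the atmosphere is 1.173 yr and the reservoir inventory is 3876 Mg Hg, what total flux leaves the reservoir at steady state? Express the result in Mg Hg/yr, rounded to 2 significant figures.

3300 Mg Hg/yr

F = M / τ = 3876 / 1.173 = 3304 Mg Hg/yr.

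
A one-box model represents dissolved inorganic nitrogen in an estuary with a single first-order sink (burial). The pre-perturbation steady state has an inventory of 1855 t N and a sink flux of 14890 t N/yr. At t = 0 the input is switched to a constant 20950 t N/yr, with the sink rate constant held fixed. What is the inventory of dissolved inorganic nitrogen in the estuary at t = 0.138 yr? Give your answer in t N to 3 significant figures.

τ = M₀/F₀ = 1855/14890 = 0.1246 yr; rate constant k = 1/τ.
New steady state M_∞ = F₁/k = F₁·τ = 20950 × 0.1246 = 2610.0 t N.
M(t) = M_∞ + (M₀ − M_∞)·e^(−t/τ); t/τ = 0.138/0.1246 = 1.108, so e^(−t/τ) = 0.3303.
M(t) = 2610.0 − 755.0 × 0.3303 = 2360.6 t N.

2360 t N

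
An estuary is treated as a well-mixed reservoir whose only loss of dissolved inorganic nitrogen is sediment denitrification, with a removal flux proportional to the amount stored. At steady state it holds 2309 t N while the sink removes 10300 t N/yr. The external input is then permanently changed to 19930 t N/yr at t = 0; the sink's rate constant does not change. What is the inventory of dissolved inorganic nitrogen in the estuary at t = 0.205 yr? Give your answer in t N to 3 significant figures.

τ = M₀/F₀ = 2309/10300 = 0.2242 yr; rate constant k = 1/τ.
New steady state M_∞ = F₁/k = F₁·τ = 19930 × 0.2242 = 4467.8 t N.
M(t) = M_∞ + (M₀ − M_∞)·e^(−t/τ); t/τ = 0.205/0.2242 = 0.9145, so e^(−t/τ) = 0.4007.
M(t) = 4467.8 − 2159 × 0.4007 = 3602.7 t N.

3600 t N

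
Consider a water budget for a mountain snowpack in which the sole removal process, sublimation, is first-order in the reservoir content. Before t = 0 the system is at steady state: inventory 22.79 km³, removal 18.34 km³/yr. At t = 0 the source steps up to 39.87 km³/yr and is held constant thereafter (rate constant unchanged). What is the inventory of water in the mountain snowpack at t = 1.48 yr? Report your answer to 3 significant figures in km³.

41.4 km³

The sink rate constant is k = F₀/M₀ = 18.34/22.79 = 0.8047 yr⁻¹.
Solving dM/dt = F₁ − kM with M(0) = M₀ gives M(t) = F₁/k + (M₀ − F₁/k)·e^(−kt).
F₁/k = 39.87/0.8047 = 49.544 km³; kt = 0.8047 × 1.48 = 1.191, e^(−kt) = 0.3039.
M(1.48) = 49.544 + (22.79 − 49.544) × 0.3039 = 49.544 − 8.131 = 41.413 km³.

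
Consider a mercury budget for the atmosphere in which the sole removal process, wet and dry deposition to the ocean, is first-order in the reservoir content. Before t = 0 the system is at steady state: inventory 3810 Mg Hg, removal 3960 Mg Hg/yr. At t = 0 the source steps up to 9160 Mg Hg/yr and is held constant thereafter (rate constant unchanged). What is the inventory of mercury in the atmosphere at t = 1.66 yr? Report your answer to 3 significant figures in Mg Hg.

τ = M₀/F₀ = 3810/3960 = 0.9621 yr; rate constant k = 1/τ.
New steady state M_∞ = F₁/k = F₁·τ = 9160 × 0.9621 = 8813.0 Mg Hg.
M(t) = M_∞ + (M₀ − M_∞)·e^(−t/τ); t/τ = 1.66/0.9621 = 1.725, so e^(−t/τ) = 0.1781.
M(t) = 8813.0 − 5003 × 0.1781 = 7921.9 Mg Hg.

7920 Mg Hg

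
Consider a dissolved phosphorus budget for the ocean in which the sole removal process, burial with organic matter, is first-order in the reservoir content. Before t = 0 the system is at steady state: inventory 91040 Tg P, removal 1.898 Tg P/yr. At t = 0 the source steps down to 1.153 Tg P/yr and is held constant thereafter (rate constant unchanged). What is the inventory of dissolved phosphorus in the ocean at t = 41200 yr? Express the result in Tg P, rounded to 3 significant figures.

The sink rate constant is k = F₀/M₀ = 1.898/91040 = 2.085×10^-5 yr⁻¹.
Solving dM/dt = F₁ − kM with M(0) = M₀ gives M(t) = F₁/k + (M₀ − F₁/k)·e^(−kt).
F₁/k = 1.153/2.085×10^-5 = 55305 Tg P; kt = 2.085×10^-5 × 41200 = 0.8589, e^(−kt) = 0.4236.
M(41200) = 55305 + (91040 − 55305) × 0.4236 = 55305 + 15140 = 70443 Tg P.

70400 Tg P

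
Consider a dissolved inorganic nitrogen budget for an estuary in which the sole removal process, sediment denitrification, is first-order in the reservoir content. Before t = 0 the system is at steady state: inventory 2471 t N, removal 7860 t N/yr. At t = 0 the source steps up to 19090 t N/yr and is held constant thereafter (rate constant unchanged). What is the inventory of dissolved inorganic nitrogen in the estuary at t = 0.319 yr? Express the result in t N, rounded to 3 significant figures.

4720 t N

The sink rate constant is k = F₀/M₀ = 7860/2471 = 3.181 yr⁻¹.
Solving dM/dt = F₁ − kM with M(0) = M₀ gives M(t) = F₁/k + (M₀ − F₁/k)·e^(−kt).
F₁/k = 19090/3.181 = 6001.4 t N; kt = 3.181 × 0.319 = 1.015, e^(−kt) = 0.3625.
M(0.319) = 6001.4 + (2471 − 6001.4) × 0.3625 = 6001.4 − 1280 = 4721.6 t N.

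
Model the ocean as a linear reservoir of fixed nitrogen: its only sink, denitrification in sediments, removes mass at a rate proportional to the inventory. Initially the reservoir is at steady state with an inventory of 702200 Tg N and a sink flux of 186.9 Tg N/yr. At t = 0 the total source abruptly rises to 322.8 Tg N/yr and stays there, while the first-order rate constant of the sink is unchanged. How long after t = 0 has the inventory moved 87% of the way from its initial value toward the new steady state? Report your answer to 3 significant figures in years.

τ = M₀/F₀ = 702200/186.9 = 3757 yr.
The remaining gap fraction is e^(−t/τ); 87% covered ⇒ e^(−t/τ) = 0.130.
t = −τ ln(0.130) = 3757 × 2.040 = 7665 yr.

7670 yr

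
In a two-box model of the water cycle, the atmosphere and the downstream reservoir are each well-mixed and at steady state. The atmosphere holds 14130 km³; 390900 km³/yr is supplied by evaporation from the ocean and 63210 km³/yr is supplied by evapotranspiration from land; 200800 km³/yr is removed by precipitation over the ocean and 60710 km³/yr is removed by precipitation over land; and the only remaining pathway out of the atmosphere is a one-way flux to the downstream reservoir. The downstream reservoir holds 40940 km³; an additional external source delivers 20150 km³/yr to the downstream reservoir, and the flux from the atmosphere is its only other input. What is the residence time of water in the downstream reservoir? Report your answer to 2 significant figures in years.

Balance the atmosphere: ΣF_in = 390900 + 63210 = 454110 km³/yr.
Flux to the downstream reservoir = ΣF_in − (200800 + 60710) = 192600 km³/yr.
Total input to the downstream reservoir = 192600 + 20150 = 212750 km³/yr; at steady state this equals its total output.
τ = M / F = 40940 / 212750 = 0.1924 yr.

0.19 yr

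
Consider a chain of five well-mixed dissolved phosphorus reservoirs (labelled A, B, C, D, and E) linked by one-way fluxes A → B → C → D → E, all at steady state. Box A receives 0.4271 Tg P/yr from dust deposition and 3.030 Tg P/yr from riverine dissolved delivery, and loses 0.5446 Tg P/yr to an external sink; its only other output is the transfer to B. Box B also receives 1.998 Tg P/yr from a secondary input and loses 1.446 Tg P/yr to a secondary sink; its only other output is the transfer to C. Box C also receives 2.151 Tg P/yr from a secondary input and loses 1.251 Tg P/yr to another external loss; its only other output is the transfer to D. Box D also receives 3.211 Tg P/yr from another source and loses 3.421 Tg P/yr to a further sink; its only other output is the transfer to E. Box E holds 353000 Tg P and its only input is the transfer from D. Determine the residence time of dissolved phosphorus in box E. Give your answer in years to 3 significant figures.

Box A: F(A→B) = (0.4271 + 3.030) − 0.5446 = 2.9125 Tg P/yr.
Box B: F(B→C) = (2.9125 + 1.998) − 1.446 = 3.4645 Tg P/yr.
Box C: F(C→D) = (3.4645 + 2.151) − 1.251 = 4.3645 Tg P/yr.
Box D: F(D→E) = (4.3645 + 3.211) − 3.421 = 4.1545 Tg P/yr.
Box E throughput = its input = 4.1545 Tg P/yr; τ = 353000 / 4.1545 = 84970 yr.

85000 yr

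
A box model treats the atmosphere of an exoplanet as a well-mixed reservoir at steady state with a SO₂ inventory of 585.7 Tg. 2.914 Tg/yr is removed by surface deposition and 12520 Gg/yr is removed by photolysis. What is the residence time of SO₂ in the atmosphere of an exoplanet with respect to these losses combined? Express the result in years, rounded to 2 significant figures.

Convert the photolysis flux: 12520 Gg/yr = 12.52 Tg/yr.
Total removal = 2.914 + 12.52 = 15.434 Tg/yr.
τ = M / ΣF_out = 585.7 / 15.434 = 37.95 yr.

38 yr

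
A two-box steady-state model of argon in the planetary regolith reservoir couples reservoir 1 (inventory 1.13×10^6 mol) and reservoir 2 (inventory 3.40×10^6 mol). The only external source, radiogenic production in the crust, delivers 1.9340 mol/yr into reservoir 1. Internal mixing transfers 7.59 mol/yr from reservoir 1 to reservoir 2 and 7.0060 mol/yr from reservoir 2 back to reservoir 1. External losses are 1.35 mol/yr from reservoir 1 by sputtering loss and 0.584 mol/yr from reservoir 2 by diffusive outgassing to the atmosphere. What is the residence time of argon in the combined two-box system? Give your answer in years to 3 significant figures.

2.34×10^6 yr

For the system as a whole, the A↔B exchange is internal and contributes nothing to the throughput; only the external sinks remove mass.
M_total = 1.13×10^6 + 3.40×10^6 = 4.5300×10^6 mol.
ΣF_external_out = 1.35 + 0.584 = 1.9340 mol/yr.
τ = M_total / ΣF_ext = 4.5300×10^6 / 1.9340 = 2.342×10^6 yr.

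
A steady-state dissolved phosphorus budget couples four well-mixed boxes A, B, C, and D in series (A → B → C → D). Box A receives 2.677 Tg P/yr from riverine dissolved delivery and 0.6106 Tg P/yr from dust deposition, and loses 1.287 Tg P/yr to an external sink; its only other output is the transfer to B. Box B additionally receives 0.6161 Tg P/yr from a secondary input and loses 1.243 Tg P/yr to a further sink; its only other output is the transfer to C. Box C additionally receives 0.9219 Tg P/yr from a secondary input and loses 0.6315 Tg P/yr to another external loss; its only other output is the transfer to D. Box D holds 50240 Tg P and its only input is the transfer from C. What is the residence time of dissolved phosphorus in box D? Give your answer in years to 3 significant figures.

Box A: F(A→B) = (2.677 + 0.6106) − 1.287 = 2.0006 Tg P/yr.
Box B: F(B→C) = (2.0006 + 0.6161) − 1.243 = 1.3737 Tg P/yr.
Box C: F(C→D) = (1.3737 + 0.9219) − 0.6315 = 1.6641 Tg P/yr.
Box D throughput = its input = 1.6641 Tg P/yr; τ = 50240 / 1.6641 = 30190 yr.

30200 yr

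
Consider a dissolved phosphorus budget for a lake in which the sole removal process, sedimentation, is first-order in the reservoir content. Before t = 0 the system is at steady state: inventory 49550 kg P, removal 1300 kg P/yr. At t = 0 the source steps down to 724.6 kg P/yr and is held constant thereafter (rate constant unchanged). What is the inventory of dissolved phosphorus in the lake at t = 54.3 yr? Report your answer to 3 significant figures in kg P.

τ = M₀/F₀ = 49550/1300 = 38.12 yr; rate constant k = 1/τ.
New steady state M_∞ = F₁/k = F₁·τ = 724.6 × 38.12 = 27618 kg P.
M(t) = M_∞ + (M₀ − M_∞)·e^(−t/τ); t/τ = 54.3/38.12 = 1.425, so e^(−t/τ) = 0.2406.
M(t) = 27618 + 21930 × 0.2406 = 32895 kg P.

32900 kg P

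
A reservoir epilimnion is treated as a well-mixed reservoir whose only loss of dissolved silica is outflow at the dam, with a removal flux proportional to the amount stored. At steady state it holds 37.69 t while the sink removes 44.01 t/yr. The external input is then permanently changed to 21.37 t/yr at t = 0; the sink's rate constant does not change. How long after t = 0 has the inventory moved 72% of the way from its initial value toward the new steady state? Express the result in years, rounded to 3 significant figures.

1.09 yr

τ = M₀/F₀ = 37.69/44.01 = 0.8564 yr.
The remaining gap fraction is e^(−t/τ); 72% covered ⇒ e^(−t/τ) = 0.280.
t = −τ ln(0.280) = 0.8564 × 1.273 = 1.090 yr.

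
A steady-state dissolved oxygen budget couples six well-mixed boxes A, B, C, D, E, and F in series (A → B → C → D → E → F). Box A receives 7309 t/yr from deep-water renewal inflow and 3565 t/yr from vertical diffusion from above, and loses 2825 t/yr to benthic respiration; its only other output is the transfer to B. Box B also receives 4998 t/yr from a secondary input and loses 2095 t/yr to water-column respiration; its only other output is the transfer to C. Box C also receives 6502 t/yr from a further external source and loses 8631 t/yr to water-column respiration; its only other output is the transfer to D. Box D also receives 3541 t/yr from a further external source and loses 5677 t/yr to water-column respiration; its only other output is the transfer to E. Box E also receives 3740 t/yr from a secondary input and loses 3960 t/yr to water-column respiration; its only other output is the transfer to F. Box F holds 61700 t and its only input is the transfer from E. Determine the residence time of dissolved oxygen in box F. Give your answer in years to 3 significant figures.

Box A: F(A→B) = (7309 + 3565) − 2825 = 8049.0 t/yr.
Box B: F(B→C) = (8049.0 + 4998) − 2095 = 10952 t/yr.
Box C: F(C→D) = (10952 + 6502) − 8631 = 8823.0 t/yr.
Box D: F(D→E) = (8823.0 + 3541) − 5677 = 6687.0 t/yr.
Box E: F(E→F) = (6687.0 + 3740) − 3960 = 6467.0 t/yr.
Box F throughput = its input = 6467.0 t/yr; τ = 61700 / 6467.0 = 9.541 yr.

9.54 yr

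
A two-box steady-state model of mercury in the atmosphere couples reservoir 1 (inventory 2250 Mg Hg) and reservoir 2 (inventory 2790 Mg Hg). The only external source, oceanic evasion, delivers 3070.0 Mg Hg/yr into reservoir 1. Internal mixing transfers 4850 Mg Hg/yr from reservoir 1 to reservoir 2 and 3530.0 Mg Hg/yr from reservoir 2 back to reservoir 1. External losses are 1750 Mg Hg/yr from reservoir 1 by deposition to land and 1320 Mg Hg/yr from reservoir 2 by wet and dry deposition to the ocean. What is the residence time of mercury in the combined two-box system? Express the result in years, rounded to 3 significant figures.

For the system as a whole, the A↔B exchange is internal and contributes nothing to the throughput; only the external sinks remove mass.
M_total = 2250 + 2790 = 5040.0 Mg Hg.
ΣF_external_out = 1750 + 1320 = 3070.0 Mg Hg/yr.
τ = M_total / ΣF_ext = 5040.0 / 3070.0 = 1.642 yr.

1.64 yr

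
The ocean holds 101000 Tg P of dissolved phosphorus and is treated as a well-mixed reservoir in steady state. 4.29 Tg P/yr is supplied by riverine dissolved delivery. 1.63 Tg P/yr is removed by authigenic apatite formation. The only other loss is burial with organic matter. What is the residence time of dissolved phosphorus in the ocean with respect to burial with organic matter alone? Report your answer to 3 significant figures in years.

At steady state ΣF_in = ΣF_out.
ΣF_in = 4.2900 Tg P/yr.
Burial with organic matter flux = ΣF_in − (1.63) = 4.2900 − 1.630 = 2.660 Tg P/yr.
τ = M / F = 101000 / 2.660 = 37970 yr.

38000 yr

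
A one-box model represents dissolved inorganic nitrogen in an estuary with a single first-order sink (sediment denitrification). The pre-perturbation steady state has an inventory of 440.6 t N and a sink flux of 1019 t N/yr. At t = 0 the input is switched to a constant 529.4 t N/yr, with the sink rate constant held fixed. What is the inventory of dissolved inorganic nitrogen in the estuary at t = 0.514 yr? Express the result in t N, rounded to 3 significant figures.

The sink rate constant is k = F₀/M₀ = 1019/440.6 = 2.313 yr⁻¹.
Solving dM/dt = F₁ − kM with M(0) = M₀ gives M(t) = F₁/k + (M₀ − F₁/k)·e^(−kt).
F₁/k = 529.4/2.313 = 228.90 t N; kt = 2.313 × 0.514 = 1.189, e^(−kt) = 0.3046.
M(0.514) = 228.90 + (440.6 − 228.90) × 0.3046 = 228.90 + 64.48 = 293.39 t N.

293 t N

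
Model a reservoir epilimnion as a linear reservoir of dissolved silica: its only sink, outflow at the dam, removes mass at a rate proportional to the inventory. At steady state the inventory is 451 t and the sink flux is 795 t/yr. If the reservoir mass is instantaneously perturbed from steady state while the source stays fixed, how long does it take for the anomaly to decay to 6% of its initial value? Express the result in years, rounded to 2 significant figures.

1.6 yr

For a linear reservoir the anomaly decays as exp(−t/τ) with τ = M/F = 451/795 = 0.5673 yr.
exp(−t/τ) = 0.06 ⇒ t = −τ ln(0.06) = 0.5673 × 2.813 = 1.596 yr.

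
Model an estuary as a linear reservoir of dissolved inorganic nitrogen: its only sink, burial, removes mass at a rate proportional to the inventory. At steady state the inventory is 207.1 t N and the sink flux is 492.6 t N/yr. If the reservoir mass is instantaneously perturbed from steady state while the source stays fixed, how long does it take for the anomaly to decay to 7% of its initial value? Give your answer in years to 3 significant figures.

1.12 yr

For a linear reservoir the anomaly decays as exp(−t/τ) with τ = M/F = 207.1/492.6 = 0.4204 yr.
exp(−t/τ) = 0.07 ⇒ t = −τ ln(0.07) = 0.4204 × 2.659 = 1.118 yr.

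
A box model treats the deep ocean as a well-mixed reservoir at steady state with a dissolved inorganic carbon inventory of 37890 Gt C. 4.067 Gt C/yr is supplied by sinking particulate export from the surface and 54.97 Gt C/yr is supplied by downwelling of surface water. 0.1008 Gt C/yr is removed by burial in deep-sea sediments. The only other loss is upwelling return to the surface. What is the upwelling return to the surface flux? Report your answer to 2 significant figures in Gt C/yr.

59 Gt C/yr

At steady state ΣF_in = ΣF_out.
ΣF_in = 4.067 + 54.97 = 59.037 Gt C/yr.
Upwelling return to the surface flux = ΣF_in − (0.1008) = 59.037 − 0.1008 = 58.94 Gt C/yr.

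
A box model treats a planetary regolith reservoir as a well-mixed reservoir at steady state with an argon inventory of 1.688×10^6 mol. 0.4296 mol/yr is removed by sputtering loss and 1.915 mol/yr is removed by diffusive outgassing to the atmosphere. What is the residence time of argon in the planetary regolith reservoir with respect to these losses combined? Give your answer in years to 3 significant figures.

Total removal = 0.4296 + 1.915 = 2.3446 mol/yr.
τ = M / ΣF_out = 1.688×10^6 / 2.3446 = 720000 yr.

720000 yr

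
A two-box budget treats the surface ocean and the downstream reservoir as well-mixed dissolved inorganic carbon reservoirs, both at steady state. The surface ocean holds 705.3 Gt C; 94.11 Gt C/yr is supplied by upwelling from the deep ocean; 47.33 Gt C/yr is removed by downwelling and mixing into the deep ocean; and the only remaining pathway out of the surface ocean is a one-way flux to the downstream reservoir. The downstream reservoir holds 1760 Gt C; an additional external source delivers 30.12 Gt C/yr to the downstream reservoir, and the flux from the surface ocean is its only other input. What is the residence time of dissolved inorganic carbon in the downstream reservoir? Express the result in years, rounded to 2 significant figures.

Balance the surface ocean: ΣF_in = 94.110 Gt C/yr.
Flux to the downstream reservoir = ΣF_in − (47.33) = 46.780 Gt C/yr.
Total input to the downstream reservoir = 46.780 + 30.12 = 76.900 Gt C/yr; at steady state this equals its total output.
τ = M / F = 1760 / 76.900 = 22.89 yr.

23 yr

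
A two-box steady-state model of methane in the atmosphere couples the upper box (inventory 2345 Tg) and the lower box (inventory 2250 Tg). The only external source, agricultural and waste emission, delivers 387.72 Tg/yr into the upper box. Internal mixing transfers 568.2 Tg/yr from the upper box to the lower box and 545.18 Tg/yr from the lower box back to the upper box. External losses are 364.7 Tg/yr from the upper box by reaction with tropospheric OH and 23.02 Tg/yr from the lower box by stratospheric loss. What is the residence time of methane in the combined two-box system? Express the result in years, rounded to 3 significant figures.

Treat the two boxes together as one reservoir: the mixing fluxes between them are internal recycling, so τ = ΣM / Σ(external losses).
M_total = 2345 + 2250 = 4595.0 Tg.
ΣF_external_out = 364.7 + 23.02 = 387.72 Tg/yr.
τ = M_total / ΣF_ext = 4595.0 / 387.72 = 11.85 yr.

11.9 yr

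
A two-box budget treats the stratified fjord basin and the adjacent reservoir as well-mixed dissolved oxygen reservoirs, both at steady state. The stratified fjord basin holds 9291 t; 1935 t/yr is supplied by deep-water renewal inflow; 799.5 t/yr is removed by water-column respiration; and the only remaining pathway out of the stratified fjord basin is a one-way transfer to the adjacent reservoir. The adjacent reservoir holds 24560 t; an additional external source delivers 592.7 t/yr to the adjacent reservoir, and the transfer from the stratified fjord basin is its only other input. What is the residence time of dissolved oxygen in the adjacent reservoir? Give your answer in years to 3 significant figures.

Balance the stratified fjord basin: ΣF_in = 1935.0 t/yr.
Transfer to the adjacent reservoir = ΣF_in − (799.5) = 1135.5 t/yr.
Total input to the adjacent reservoir = 1135.5 + 592.7 = 1728.2 t/yr; at steady state this equals its total output.
τ = M / F = 24560 / 1728.2 = 14.21 yr.

14.2 yr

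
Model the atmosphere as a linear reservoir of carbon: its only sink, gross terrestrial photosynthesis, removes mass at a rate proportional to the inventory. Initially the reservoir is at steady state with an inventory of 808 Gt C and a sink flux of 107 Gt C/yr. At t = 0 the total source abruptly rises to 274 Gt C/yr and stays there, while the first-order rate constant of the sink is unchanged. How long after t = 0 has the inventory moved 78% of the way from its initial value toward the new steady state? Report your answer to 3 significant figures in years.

11.4 yr

τ = M₀/F₀ = 808/107 = 7.551 yr.
The remaining gap fraction is e^(−t/τ); 78% covered ⇒ e^(−t/τ) = 0.220.
t = −τ ln(0.220) = 7.551 × 1.514 = 11.43 yr.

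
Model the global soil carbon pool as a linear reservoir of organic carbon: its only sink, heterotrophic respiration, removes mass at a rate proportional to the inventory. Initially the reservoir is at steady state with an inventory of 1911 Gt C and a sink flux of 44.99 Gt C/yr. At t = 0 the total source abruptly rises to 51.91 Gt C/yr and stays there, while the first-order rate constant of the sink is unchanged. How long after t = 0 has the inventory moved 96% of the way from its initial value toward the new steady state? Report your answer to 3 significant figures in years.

τ = M₀/F₀ = 1911/44.99 = 42.48 yr.
The remaining gap fraction is e^(−t/τ); 96% covered ⇒ e^(−t/τ) = 0.0400.
t = −τ ln(0.0400) = 42.48 × 3.219 = 136.7 yr.

137 yr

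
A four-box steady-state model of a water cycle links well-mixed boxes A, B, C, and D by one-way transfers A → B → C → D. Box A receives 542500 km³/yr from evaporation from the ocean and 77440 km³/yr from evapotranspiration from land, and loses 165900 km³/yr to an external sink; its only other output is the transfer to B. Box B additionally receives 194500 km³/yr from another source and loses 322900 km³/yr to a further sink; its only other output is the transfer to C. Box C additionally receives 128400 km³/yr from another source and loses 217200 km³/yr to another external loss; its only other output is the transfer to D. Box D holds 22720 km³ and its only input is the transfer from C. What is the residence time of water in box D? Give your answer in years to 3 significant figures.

Box A: F(A→B) = (542500 + 77440) − 165900 = 454040 km³/yr.
Box B: F(B→C) = (454040 + 194500) − 322900 = 325640 km³/yr.
Box C: F(C→D) = (325640 + 128400) − 217200 = 236840 km³/yr.
Box D throughput = its input = 236840 km³/yr; τ = 22720 / 236840 = 0.09593 yr.

0.0959 yr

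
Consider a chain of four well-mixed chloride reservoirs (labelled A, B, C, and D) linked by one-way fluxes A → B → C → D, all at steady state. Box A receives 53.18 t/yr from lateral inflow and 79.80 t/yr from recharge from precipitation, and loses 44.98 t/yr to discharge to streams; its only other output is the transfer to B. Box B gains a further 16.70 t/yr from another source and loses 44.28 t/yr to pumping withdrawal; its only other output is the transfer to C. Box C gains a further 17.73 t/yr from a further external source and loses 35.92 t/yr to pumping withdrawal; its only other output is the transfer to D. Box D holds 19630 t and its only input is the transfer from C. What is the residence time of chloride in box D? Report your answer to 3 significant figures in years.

Box A: F(A→B) = (53.18 + 79.80) − 44.98 = 88.000 t/yr.
Box B: F(B→C) = (88.000 + 16.70) − 44.28 = 60.420 t/yr.
Box C: F(C→D) = (60.420 + 17.73) − 35.92 = 42.230 t/yr.
Box D throughput = its input = 42.230 t/yr; τ = 19630 / 42.230 = 464.8 yr.

465 yr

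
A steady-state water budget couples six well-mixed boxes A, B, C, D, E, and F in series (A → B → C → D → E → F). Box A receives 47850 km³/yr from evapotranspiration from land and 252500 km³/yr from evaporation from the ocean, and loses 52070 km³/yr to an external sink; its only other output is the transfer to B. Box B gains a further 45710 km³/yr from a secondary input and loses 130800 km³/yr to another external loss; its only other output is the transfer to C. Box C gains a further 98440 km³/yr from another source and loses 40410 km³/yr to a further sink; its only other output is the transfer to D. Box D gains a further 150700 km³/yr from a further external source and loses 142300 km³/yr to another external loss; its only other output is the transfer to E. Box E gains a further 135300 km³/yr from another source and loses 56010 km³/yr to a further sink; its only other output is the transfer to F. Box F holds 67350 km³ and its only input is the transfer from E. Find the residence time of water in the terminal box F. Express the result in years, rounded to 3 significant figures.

Box A: F(A→B) = (47850 + 252500) − 52070 = 248280 km³/yr.
Box B: F(B→C) = (248280 + 45710) − 130800 = 163190 km³/yr.
Box C: F(C→D) = (163190 + 98440) − 40410 = 221220 km³/yr.
Box D: F(D→E) = (221220 + 150700) − 142300 = 229620 km³/yr.
Box E: F(E→F) = (229620 + 135300) − 56010 = 308910 km³/yr.
Box F throughput = its input = 308910 km³/yr; τ = 67350 / 308910 = 0.2180 yr.

0.218 yr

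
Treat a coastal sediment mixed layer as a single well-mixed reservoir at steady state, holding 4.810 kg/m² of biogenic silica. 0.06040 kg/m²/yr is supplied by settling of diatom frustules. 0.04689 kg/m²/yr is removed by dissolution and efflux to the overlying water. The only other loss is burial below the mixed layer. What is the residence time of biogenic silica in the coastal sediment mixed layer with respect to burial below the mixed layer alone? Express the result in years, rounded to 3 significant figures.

At steady state ΣF_in = ΣF_out.
ΣF_in = 0.060400 kg/m²/yr.
Burial below the mixed layer flux = ΣF_in − (0.04689) = 0.060400 − 0.04689 = 0.01351 kg/m²/yr.
τ = M / F = 4.810 / 0.01351 = 356.0 yr.

356 yr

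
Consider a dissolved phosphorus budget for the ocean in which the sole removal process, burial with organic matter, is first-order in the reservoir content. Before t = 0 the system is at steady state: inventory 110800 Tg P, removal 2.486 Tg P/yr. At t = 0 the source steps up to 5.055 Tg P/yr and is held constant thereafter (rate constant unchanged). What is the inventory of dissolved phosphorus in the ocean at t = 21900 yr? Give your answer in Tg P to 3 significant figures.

155000 Tg P

Residence time τ = M₀/F₀ = 44570 yr. The eventual steady state is M_∞ = M₀·(F₁/F₀) = 110800 × 5.055/2.486 = 225300 Tg P.
The anomaly ΔM(t) = M(t) − M_∞ decays as ΔM₀·e^(−t/τ) with ΔM₀ = 110800 − 225300 = −114500 Tg P.
At t = 21900 yr, e^(−t/τ) = e^(−0.4914) = 0.6118, so ΔM = −70050 Tg P and M = 225300 − 70050 = 155250 Tg P.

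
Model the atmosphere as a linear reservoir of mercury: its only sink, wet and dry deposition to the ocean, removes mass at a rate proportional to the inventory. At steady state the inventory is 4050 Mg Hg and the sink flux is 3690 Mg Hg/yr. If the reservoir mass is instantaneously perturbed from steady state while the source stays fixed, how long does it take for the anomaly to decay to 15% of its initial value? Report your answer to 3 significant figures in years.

2.08 yr

For a linear reservoir the anomaly decays as exp(−t/τ) with τ = M/F = 4050/3690 = 1.098 yr.
exp(−t/τ) = 0.15 ⇒ t = −τ ln(0.15) = 1.098 × 1.897 = 2.082 yr.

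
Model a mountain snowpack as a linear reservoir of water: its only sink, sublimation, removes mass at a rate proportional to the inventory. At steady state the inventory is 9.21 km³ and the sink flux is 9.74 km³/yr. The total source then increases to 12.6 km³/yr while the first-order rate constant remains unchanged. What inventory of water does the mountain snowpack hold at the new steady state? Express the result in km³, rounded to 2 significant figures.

12 km³

Rate constant k = F/M = 9.74 / 9.21 = 1.058 yr⁻¹.
At the new steady state, source = k·M_new ⇒ M_new = 12.6 / 1.058 = 11.91 km³.
(Equivalently M_new = M × F_new/F_old = 9.21 × 12.6/9.74.)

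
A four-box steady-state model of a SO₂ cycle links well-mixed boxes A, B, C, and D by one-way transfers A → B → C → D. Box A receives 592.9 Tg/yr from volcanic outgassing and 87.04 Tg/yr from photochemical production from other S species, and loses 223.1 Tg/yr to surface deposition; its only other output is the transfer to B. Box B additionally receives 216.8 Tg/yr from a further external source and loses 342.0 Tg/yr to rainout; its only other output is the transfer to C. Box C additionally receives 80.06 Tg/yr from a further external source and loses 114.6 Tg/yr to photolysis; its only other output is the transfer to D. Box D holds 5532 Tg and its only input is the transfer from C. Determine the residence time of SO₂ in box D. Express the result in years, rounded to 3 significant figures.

18.6 yr

Box A: F(A→B) = (592.9 + 87.04) − 223.1 = 456.84 Tg/yr.
Box B: F(B→C) = (456.84 + 216.8) − 342.0 = 331.64 Tg/yr.
Box C: F(C→D) = (331.64 + 80.06) − 114.6 = 297.10 Tg/yr.
Box D throughput = its input = 297.10 Tg/yr; τ = 5532 / 297.10 = 18.62 yr.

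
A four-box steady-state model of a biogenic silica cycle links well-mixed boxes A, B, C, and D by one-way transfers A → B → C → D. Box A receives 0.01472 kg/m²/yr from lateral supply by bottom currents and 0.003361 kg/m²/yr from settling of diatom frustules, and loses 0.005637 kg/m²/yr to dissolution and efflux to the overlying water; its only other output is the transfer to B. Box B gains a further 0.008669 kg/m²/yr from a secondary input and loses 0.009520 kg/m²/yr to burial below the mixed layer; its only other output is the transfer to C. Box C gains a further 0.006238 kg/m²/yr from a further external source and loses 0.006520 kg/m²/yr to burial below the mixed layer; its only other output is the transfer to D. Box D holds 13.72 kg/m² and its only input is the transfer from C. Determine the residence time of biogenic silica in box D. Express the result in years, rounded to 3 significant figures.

1210 yr

Box A: F(A→B) = (0.01472 + 0.003361) − 0.005637 = 0.012444 kg/m²/yr.
Box B: F(B→C) = (0.012444 + 0.008669) − 0.009520 = 0.011593 kg/m²/yr.
Box C: F(C→D) = (0.011593 + 0.006238) − 0.006520 = 0.011311 kg/m²/yr.
Box D throughput = its input = 0.011311 kg/m²/yr; τ = 13.72 / 0.011311 = 1213 yr.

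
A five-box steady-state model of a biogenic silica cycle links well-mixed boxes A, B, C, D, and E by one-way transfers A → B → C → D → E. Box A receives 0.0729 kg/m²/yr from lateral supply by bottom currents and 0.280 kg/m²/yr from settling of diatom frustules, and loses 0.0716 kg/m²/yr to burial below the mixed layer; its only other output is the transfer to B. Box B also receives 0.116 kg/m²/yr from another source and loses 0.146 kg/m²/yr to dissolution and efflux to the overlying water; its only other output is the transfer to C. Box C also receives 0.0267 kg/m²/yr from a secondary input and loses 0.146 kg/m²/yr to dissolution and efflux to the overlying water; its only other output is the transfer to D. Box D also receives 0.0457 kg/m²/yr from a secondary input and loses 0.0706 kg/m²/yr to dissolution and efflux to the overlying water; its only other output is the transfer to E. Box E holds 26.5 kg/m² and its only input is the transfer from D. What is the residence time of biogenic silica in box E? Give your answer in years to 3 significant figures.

247 yr

Box A: F(A→B) = (0.0729 + 0.280) − 0.0716 = 0.28130 kg/m²/yr.
Box B: F(B→C) = (0.28130 + 0.116) − 0.146 = 0.25130 kg/m²/yr.
Box C: F(C→D) = (0.25130 + 0.0267) − 0.146 = 0.13200 kg/m²/yr.
Box D: F(D→E) = (0.13200 + 0.0457) − 0.0706 = 0.10710 kg/m²/yr.
Box E throughput = its input = 0.10710 kg/m²/yr; τ = 26.5 / 0.10710 = 247.4 yr.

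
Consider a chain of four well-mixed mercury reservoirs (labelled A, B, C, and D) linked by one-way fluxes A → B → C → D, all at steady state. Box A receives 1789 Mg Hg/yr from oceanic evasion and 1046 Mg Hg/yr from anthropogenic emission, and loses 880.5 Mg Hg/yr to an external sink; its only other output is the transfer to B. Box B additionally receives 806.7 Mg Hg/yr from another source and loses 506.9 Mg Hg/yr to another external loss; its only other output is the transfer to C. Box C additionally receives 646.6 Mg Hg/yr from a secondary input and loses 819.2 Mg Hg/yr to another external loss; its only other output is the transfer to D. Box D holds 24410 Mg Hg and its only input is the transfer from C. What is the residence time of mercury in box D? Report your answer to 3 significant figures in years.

11.7 yr

Box A: F(A→B) = (1789 + 1046) − 880.5 = 1954.5 Mg Hg/yr.
Box B: F(B→C) = (1954.5 + 806.7) − 506.9 = 2254.3 Mg Hg/yr.
Box C: F(C→D) = (2254.3 + 646.6) − 819.2 = 2081.7 Mg Hg/yr.
Box D throughput = its input = 2081.7 Mg Hg/yr; τ = 24410 / 2081.7 = 11.73 yr.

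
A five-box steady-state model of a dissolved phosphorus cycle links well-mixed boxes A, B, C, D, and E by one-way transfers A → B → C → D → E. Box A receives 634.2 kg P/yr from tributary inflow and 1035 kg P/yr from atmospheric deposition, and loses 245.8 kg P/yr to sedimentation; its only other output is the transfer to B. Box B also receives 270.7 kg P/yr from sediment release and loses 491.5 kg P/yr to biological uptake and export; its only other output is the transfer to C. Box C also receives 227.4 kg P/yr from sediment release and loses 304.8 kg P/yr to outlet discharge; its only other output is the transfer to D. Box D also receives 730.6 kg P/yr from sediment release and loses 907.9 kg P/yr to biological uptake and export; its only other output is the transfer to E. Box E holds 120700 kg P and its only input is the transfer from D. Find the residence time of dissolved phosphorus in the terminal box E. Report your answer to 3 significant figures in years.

Box A: F(A→B) = (634.2 + 1035) − 245.8 = 1423.4 kg P/yr.
Box B: F(B→C) = (1423.4 + 270.7) − 491.5 = 1202.6 kg P/yr.
Box C: F(C→D) = (1202.6 + 227.4) − 304.8 = 1125.2 kg P/yr.
Box D: F(D→E) = (1125.2 + 730.6) − 907.9 = 947.90 kg P/yr.
Box E throughput = its input = 947.90 kg P/yr; τ = 120700 / 947.90 = 127.3 yr.

127 yr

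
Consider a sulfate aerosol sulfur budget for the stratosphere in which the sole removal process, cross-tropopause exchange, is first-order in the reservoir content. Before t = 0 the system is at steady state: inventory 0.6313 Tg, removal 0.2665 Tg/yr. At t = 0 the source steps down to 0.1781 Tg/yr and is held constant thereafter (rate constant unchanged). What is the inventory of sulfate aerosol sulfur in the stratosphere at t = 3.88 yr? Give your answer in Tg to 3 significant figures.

τ = M₀/F₀ = 0.6313/0.2665 = 2.369 yr; rate constant k = 1/τ.
New steady state M_∞ = F₁/k = F₁·τ = 0.1781 × 2.369 = 0.42189 Tg.
M(t) = M_∞ + (M₀ − M_∞)·e^(−t/τ); t/τ = 3.88/2.369 = 1.638, so e^(−t/τ) = 0.1944.
M(t) = 0.42189 + 0.2094 × 0.1944 = 0.46260 Tg.

0.463 Tg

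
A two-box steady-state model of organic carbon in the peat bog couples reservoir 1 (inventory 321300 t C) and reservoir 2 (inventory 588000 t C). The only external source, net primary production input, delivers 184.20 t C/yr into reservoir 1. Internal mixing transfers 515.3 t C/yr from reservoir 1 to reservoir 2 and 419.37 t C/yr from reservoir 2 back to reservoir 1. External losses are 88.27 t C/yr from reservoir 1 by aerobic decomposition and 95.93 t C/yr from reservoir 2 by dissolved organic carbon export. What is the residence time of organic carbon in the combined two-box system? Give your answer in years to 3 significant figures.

For the system as a whole, the A↔B exchange is internal and contributes nothing to the throughput; only the external sinks remove mass.
M_total = 321300 + 588000 = 909300 t C.
ΣF_external_out = 88.27 + 95.93 = 184.20 t C/yr.
τ = M_total / ΣF_ext = 909300 / 184.20 = 4936 yr.

4940 yr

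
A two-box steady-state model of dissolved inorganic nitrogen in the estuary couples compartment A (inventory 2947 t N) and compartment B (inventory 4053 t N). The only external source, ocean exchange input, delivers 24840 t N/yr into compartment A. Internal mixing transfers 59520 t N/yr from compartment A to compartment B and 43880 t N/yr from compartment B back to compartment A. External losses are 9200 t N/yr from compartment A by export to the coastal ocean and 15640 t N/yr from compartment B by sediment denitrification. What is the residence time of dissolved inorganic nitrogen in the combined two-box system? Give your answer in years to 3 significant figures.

0.282 yr

For the system as a whole, the A↔B exchange is internal and contributes nothing to the throughput; only the external sinks remove mass.
M_total = 2947 + 4053 = 7000.0 t N.
ΣF_external_out = 9200 + 15640 = 24840 t N/yr.
τ = M_total / ΣF_ext = 7000.0 / 24840 = 0.2818 yr.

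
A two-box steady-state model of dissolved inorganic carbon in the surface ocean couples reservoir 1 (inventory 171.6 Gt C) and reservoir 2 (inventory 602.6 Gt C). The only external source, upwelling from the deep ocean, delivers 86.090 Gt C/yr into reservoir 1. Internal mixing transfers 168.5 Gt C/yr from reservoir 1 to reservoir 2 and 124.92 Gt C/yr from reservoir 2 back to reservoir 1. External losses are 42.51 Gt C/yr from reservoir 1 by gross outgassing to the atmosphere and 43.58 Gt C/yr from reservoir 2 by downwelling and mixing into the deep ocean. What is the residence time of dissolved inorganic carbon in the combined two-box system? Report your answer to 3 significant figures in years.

8.99 yr

For the system as a whole, the A↔B exchange is internal and contributes nothing to the throughput; only the external sinks remove mass.
M_total = 171.6 + 602.6 = 774.20 Gt C.
ΣF_external_out = 42.51 + 43.58 = 86.090 Gt C/yr.
τ = M_total / ΣF_ext = 774.20 / 86.090 = 8.993 yr.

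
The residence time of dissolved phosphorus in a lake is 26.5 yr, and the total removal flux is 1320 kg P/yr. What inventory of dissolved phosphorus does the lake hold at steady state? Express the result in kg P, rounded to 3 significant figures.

τ = M/F ⇒ M = τ × F = 26.5 × 1320 = 34980 kg P.

35000 kg P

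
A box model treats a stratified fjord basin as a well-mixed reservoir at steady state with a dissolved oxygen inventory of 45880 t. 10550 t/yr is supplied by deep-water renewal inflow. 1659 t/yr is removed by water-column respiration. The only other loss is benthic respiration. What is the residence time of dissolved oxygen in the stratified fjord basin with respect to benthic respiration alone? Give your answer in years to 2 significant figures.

5.2 yr

At steady state ΣF_in = ΣF_out.
ΣF_in = 10550 t/yr.
Benthic respiration flux = ΣF_in − (1659) = 10550 − 1659 = 8891 t/yr.
τ = M / F = 45880 / 8891 = 5.160 yr.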